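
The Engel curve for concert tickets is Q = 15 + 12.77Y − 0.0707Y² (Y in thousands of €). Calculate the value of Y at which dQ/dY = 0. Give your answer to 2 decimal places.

90.31

dQ/dY = 12.77 − 0.1414Y.
The good is inferior where dQ/dY < 0. Setting dQ/dY = 0 gives Y = 12.77 / 0.1414 = 90.31.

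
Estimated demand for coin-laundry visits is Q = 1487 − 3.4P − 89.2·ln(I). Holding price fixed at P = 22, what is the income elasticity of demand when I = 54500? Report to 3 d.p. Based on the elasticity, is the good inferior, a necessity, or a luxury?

-0.203 (inferior good)

At P = 22, I = 54500: Q = 439.389.
Holding P constant, ∂Q/∂I = -89.2/I = -0.0016367.
η_I = (∂Q/∂I)·(I/Q) = -0.0016367 × (54500/439.389) = -0.203.
Since η < 0, this is an inferior good.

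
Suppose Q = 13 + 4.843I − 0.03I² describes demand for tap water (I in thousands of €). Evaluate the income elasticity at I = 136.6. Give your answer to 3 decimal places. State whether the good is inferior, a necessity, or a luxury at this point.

-3.991 (inferior good)

At I = 136.6: Q = 114.7670.
dQ/dI = 4.843 − 0.06I = -3.35300.
η = (dQ/dI)·(I/Q) = -3.35300 × (136.6/114.7670) = -3.991.
η < 0 ⇒ inferior good.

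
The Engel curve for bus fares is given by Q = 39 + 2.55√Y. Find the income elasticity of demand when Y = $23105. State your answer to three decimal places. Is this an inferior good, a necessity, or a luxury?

0.454 (necessity)

At Y = 23105: Q = 426.608.
dQ/dY = 2.55/(2√Y) = 0.00838798 at this income.
η = (dQ/dY)·(Y/Q) = 0.00838798 × (23105/426.608) = 0.454.
Since 0 < η < 1, the good is a necessity.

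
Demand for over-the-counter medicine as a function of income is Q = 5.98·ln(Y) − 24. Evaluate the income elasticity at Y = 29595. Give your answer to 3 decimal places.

At Y = 29595: Q = 37.566.
dQ/dY = 5.98/Y = 0.000202061 at this income.
η = (dQ/dY)·(Y/Q) = 0.000202061 × (29595/37.566) = 0.159.

0.159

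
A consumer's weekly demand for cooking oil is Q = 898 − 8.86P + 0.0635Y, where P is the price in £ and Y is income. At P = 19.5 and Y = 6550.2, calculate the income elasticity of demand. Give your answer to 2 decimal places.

At P = 19.5, Y = 6550.2: Q = 1141.168.
Holding P constant, ∂Q/∂Y = 0.0635.
η_Y = (∂Q/∂Y)·(Y/Q) = 0.0635 × (6550.2/1141.168) = 0.36.

0.36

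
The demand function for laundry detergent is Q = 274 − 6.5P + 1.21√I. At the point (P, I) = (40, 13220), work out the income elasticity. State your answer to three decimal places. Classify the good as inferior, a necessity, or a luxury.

0.454 (necessity)

At P = 40, I = 13220: Q = 153.124.
Holding P constant, ∂Q/∂I = 1.21/(2√I) = 0.00526186.
η_I = (∂Q/∂I)·(I/Q) = 0.00526186 × (13220/153.124) = 0.454.
Since 0 < η < 1, this is a necessity.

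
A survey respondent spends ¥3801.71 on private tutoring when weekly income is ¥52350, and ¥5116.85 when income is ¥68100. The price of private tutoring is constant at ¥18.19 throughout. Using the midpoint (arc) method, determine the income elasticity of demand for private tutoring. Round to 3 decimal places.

1.128

With a constant price, Q₁ = 3801.71/18.19 = 209.000 and Q₂ = 5116.85/18.19 = 281.300 (equivalently, work directly with expenditure since P cancels).
Midpoint %ΔQ = (5116.85 − 3801.71)/4459.28 = 0.29492; midpoint %ΔI = (68100 − 52350)/60225 = 0.26152.
η = 0.29492 / 0.26152 = 1.128.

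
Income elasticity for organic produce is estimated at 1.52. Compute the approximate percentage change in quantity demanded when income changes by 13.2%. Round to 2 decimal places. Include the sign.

%ΔQ ≈ η × %ΔI = 1.52 × 13.2% = 20.06%.

20.06%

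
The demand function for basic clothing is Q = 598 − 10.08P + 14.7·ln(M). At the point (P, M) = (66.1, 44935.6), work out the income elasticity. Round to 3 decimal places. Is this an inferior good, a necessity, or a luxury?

At P = 66.1, M = 44935.6: Q = 89.193.
Holding P constant, ∂Q/∂M = 14.7/M = 0.000327135.
η_M = (∂Q/∂M)·(M/Q) = 0.000327135 × (44935.6/89.193) = 0.165.
Since 0 < η < 1, this is a necessity.

0.165 (necessity)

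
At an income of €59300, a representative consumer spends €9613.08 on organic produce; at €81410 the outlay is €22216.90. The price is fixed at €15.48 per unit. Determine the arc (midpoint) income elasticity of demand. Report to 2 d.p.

2.52

With a constant price, Q₁ = 9613.08/15.48 = 621.000 and Q₂ = 22216.90/15.48 = 1435.200 (equivalently, work directly with expenditure since P cancels).
Midpoint %ΔQ = (22216.90 − 9613.08)/15914.99 = 0.79195; midpoint %ΔI = (81410 − 59300)/70355 = 0.31426.
η = 0.79195 / 0.31426 = 2.52.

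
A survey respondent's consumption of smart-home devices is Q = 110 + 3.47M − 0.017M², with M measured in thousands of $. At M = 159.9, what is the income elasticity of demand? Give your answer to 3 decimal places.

-1.366

At M = 159.9: Q = 230.1968.
dQ/dM = 3.47 − 0.034M = -1.96660.
η = (dQ/dM)·(M/Q) = -1.96660 × (159.9/230.1968) = -1.366.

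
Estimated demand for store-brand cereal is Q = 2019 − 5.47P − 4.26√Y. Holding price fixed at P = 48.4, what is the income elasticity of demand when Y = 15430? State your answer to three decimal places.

-0.216

At P = 48.4, Y = 15430: Q = 1225.085.
Holding P constant, ∂Q/∂Y = -4.26/(2√Y) = -0.0171473.
η_Y = (∂Q/∂Y)·(Y/Q) = -0.0171473 × (15430/1225.085) = -0.216.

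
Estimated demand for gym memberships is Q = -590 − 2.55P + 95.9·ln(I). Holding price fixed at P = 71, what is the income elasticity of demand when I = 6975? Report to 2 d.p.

At P = 71, I = 6975: Q = 77.673.
Holding P constant, ∂Q/∂I = 95.9/I = 0.0137491.
η_I = (∂Q/∂I)·(I/Q) = 0.0137491 × (6975/77.673) = 1.23.

1.23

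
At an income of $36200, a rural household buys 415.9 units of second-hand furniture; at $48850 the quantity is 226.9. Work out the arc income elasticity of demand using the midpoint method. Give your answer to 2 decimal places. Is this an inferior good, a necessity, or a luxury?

-1.98 (inferior good)

ΔQ = 226.9 − 415.9 = -189; midpoint Q̄ = (415.9 + 226.9)/2 = 321.4.
ΔI = 48850 − 36200 = 12650; midpoint Ī = (36200 + 48850)/2 = 42525.
η = (ΔQ/Q̄) ÷ (ΔI/Ī) = (-189/321.4) ÷ (12650/42525) = -1.98.
η < 0 ⇒ inferior good.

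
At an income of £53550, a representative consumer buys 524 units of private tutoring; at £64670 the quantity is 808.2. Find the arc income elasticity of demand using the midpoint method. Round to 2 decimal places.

2.27

ΔQ = 808.2 − 524 = 284.2; midpoint Q̄ = (524 + 808.2)/2 = 666.1.
ΔI = 64670 − 53550 = 11120; midpoint Ī = (53550 + 64670)/2 = 59110.
η = (ΔQ/Q̄) ÷ (ΔI/Ī) = (284.2/666.1) ÷ (11120/59110) = 2.27.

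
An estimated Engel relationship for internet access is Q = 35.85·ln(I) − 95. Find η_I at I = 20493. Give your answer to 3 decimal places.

At I = 20493: Q = 260.913.
dQ/dI = 35.85/I = 0.00174938 at this income.
η = (dQ/dI)·(I/Q) = 0.00174938 × (20493/260.913) = 0.137.

0.137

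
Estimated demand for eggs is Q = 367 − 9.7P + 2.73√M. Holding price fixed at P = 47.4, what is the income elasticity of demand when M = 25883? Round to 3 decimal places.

At P = 47.4, M = 25883: Q = 346.428.
Holding P constant, ∂Q/∂M = 2.73/(2√M) = 0.00848448.
η_M = (∂Q/∂M)·(M/Q) = 0.00848448 × (25883/346.428) = 0.634.

0.634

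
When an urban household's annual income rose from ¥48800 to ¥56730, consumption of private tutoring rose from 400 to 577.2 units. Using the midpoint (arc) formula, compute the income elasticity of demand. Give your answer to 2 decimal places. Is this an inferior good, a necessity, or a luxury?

2.41 (luxury)

ΔQ = 577.2 − 400 = 177.2; midpoint Q̄ = (400 + 577.2)/2 = 488.6.
ΔI = 56730 − 48800 = 7930; midpoint Ī = (48800 + 56730)/2 = 52765.
η = (ΔQ/Q̄) ÷ (ΔI/Ī) = (177.2/488.6) ÷ (7930/52765) = 2.41.
η > 1 ⇒ luxury.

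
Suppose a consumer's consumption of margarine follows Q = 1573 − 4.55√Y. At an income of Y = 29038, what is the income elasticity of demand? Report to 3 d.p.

-0.486

At Y = 29038: Q = 797.655.
dQ/dY = -4.55/(2√Y) = -0.0133505 at this income.
η = (dQ/dY)·(Y/Q) = -0.0133505 × (29038/797.655) = -0.486.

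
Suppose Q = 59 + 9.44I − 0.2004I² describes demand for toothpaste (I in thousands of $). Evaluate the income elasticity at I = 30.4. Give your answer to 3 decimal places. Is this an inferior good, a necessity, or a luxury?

-0.519 (inferior good)

At I = 30.4: Q = 160.7743.
dQ/dI = 9.44 − 0.4008I = -2.74432.
η = (dQ/dI)·(I/Q) = -2.74432 × (30.4/160.7743) = -0.519.
η < 0 ⇒ inferior good.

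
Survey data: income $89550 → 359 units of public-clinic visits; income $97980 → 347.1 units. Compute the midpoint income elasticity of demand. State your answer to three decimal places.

ΔQ = 347.1 − 359 = -11.9; midpoint Q̄ = (359 + 347.1)/2 = 353.05.
ΔI = 97980 − 89550 = 8430; midpoint Ī = (89550 + 97980)/2 = 93765.
η = (ΔQ/Q̄) ÷ (ΔI/Ī) = (-11.9/353.05) ÷ (8430/93765) = -0.375.

-0.375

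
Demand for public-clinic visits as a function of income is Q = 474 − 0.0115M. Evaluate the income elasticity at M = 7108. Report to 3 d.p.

At M = 7108: Q = 392.258.
dQ/dM = −0.0115.
η = (dQ/dM)·(M/Q) = -0.0115 × (7108/392.258) = -0.208.

-0.208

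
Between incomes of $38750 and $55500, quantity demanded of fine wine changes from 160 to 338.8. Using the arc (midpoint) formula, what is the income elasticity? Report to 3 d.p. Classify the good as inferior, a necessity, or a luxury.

2.017 (luxury)

ΔQ = 338.8 − 160 = 178.8; midpoint Q̄ = (160 + 338.8)/2 = 249.4.
ΔI = 55500 − 38750 = 16750; midpoint Ī = (38750 + 55500)/2 = 47125.
η = (ΔQ/Q̄) ÷ (ΔI/Ī) = (178.8/249.4) ÷ (16750/47125) = 2.017.
η > 1 ⇒ luxury.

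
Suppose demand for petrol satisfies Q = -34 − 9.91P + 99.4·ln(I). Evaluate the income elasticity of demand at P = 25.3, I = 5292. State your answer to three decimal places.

0.175

At P = 25.3, I = 5292: Q = 567.528.
Holding P constant, ∂Q/∂I = 99.4/I = 0.0187831.
η_I = (∂Q/∂I)·(I/Q) = 0.0187831 × (5292/567.528) = 0.175.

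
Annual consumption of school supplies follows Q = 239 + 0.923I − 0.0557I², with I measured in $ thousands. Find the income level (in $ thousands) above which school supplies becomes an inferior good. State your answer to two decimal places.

dQ/dI = 0.923 − 0.1114I.
The good is inferior where dQ/dI < 0. Setting dQ/dI = 0 gives I = 0.923 / 0.1114 = 8.29.

8.29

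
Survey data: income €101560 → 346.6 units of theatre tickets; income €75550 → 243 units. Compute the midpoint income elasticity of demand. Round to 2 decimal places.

ΔQ = 243 − 346.6 = -103.6; midpoint Q̄ = (346.6 + 243)/2 = 294.8.
ΔI = 75550 − 101560 = -26010; midpoint Ī = (101560 + 75550)/2 = 88555.
η = (ΔQ/Q̄) ÷ (ΔI/Ī) = (-103.6/294.8) ÷ (-26010/88555) = 1.20.

1.20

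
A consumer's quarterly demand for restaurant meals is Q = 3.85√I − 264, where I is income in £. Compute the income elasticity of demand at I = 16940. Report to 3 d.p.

1.057

At I = 16940: Q = 237.092.
dQ/dI = 3.85/(2√I) = 0.0147902 at this income.
η = (dQ/dI)·(I/Q) = 0.0147902 × (16940/237.092) = 1.057.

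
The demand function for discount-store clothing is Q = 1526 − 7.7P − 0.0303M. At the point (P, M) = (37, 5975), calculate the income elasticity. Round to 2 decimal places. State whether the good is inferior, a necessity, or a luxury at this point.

-0.17 (inferior good)

At P = 37, M = 5975: Q = 1060.058.
Holding P constant, ∂Q/∂M = −0.0303.
η_M = (∂Q/∂M)·(M/Q) = -0.0303 × (5975/1060.058) = -0.17.
Since η < 0, this is an inferior good.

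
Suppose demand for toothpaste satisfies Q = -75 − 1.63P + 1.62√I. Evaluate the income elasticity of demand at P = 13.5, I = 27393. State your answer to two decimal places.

At P = 13.5, I = 27393: Q = 171.118.
Holding P constant, ∂Q/∂I = 1.62/(2√I) = 0.00489401.
η_I = (∂Q/∂I)·(I/Q) = 0.00489401 × (27393/171.118) = 0.78.

0.78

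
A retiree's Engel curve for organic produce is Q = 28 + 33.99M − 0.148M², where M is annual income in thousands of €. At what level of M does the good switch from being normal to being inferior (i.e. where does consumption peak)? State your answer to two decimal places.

dQ/dM = 33.99 − 0.296M.
The good is inferior where dQ/dM < 0. Setting dQ/dM = 0 gives M = 33.99 / 0.296 = 114.83.

114.83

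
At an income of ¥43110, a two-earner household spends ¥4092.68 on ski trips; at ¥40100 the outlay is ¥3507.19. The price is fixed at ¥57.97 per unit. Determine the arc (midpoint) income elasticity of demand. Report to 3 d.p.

2.130

With a constant price, Q₁ = 4092.68/57.97 = 70.600 and Q₂ = 3507.19/57.97 = 60.500 (equivalently, work directly with expenditure since P cancels).
Midpoint %ΔQ = (3507.19 − 4092.68)/3799.94 = -0.15408; midpoint %ΔI = (40100 − 43110)/41605 = -0.07235.
η = -0.15408 / -0.07235 = 2.130.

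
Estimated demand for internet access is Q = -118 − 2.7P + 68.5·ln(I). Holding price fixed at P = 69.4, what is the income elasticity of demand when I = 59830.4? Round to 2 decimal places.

At P = 69.4, I = 59830.4: Q = 448.070.
Holding P constant, ∂Q/∂I = 68.5/I = 0.0011449.
η_I = (∂Q/∂I)·(I/Q) = 0.0011449 × (59830.4/448.070) = 0.15.

0.15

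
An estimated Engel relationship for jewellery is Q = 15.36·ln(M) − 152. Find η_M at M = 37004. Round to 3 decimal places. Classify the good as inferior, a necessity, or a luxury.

At M = 37004: Q = 9.568.
dQ/dM = 15.36/M = 0.00041509 at this income.
η = (dQ/dM)·(M/Q) = 0.00041509 × (37004/9.568) = 1.605.
Since η > 1, the good is a luxury.

1.605 (luxury)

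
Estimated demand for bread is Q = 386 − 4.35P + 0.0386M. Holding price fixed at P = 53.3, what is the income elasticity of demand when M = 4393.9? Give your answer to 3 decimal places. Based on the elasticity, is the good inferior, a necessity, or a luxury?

At P = 53.3, M = 4393.9: Q = 323.750.
Holding P constant, ∂Q/∂M = 0.0386.
η_M = (∂Q/∂M)·(M/Q) = 0.0386 × (4393.9/323.750) = 0.524.
Since 0 < η < 1, this is a necessity.

0.524 (necessity)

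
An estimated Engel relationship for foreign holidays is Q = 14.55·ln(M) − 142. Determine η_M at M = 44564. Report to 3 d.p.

1.058

At M = 44564: Q = 13.753.
dQ/dM = 14.55/M = 0.000326497 at this income.
η = (dQ/dM)·(M/Q) = 0.000326497 × (44564/13.753) = 1.058.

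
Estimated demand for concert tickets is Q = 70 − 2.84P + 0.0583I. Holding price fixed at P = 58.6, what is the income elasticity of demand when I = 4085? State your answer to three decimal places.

1.680

At P = 58.6, I = 4085: Q = 141.731.
Holding P constant, ∂Q/∂I = 0.0583.
η_I = (∂Q/∂I)·(I/Q) = 0.0583 × (4085/141.731) = 1.680.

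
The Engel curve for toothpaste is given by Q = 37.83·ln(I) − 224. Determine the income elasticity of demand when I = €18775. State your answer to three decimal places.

At I = 18775: Q = 148.258.
dQ/dI = 37.83/I = 0.00201491 at this income.
η = (dQ/dI)·(I/Q) = 0.00201491 × (18775/148.258) = 0.255.

0.255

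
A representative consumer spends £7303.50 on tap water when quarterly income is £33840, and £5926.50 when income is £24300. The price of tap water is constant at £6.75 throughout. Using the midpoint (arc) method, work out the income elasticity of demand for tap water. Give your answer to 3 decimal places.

With a constant price, Q₁ = 7303.50/6.75 = 1082.000 and Q₂ = 5926.50/6.75 = 878.000 (equivalently, work directly with expenditure since P cancels).
Midpoint %ΔQ = (5926.50 − 7303.50)/6615.00 = -0.20816; midpoint %ΔI = (24300 − 33840)/29070 = -0.32817.
η = -0.20816 / -0.32817 = 0.634.

0.634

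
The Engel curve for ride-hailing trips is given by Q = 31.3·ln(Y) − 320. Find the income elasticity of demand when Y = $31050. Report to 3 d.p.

At Y = 31050: Q = 3.747.
dQ/dY = 31.3/Y = 0.00100805 at this income.
η = (dQ/dY)·(Y/Q) = 0.00100805 × (31050/3.747) = 8.353.

8.353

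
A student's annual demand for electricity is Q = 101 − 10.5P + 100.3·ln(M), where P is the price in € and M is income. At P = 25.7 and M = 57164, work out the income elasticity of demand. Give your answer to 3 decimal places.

At P = 25.7, M = 57164: Q = 929.804.
Holding P constant, ∂Q/∂M = 100.3/M = 0.0017546.
η_M = (∂Q/∂M)·(M/Q) = 0.0017546 × (57164/929.804) = 0.108.

0.108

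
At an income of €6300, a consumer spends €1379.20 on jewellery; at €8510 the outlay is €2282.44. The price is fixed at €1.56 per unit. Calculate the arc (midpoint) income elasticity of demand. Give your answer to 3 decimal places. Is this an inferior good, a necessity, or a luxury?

With a constant price, Q₁ = 1379.20/1.56 = 884.103 and Q₂ = 2282.44/1.56 = 1463.103 (equivalently, work directly with expenditure since P cancels).
Midpoint %ΔQ = (2282.44 − 1379.20)/1830.82 = 0.49335; midpoint %ΔI = (8510 − 6300)/7405 = 0.29845.
η = 0.49335 / 0.29845 = 1.653.
η > 1 ⇒ luxury.

1.653 (luxury)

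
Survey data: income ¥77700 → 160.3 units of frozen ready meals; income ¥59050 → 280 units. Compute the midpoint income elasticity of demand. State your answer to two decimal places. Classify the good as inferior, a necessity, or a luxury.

-1.99 (inferior good)

ΔQ = 280 − 160.3 = 119.7; midpoint Q̄ = (160.3 + 280)/2 = 220.15.
ΔI = 59050 − 77700 = -18650; midpoint Ī = (77700 + 59050)/2 = 68375.
η = (ΔQ/Q̄) ÷ (ΔI/Ī) = (119.7/220.15) ÷ (-18650/68375) = -1.99.
η < 0 ⇒ inferior good.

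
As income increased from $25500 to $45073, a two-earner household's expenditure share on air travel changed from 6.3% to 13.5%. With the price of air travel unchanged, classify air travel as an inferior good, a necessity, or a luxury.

luxury

The budget share rises as income rises, so η > 1.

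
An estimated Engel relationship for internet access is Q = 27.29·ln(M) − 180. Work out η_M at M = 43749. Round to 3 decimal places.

0.244

At M = 43749: Q = 111.627.
dQ/dM = 27.29/M = 0.000623786 at this income.
η = (dQ/dM)·(M/Q) = 0.000623786 × (43749/111.627) = 0.244.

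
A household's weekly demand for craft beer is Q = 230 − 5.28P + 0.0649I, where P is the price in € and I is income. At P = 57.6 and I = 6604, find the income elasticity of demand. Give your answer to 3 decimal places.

1.209

At P = 57.6, I = 6604: Q = 354.472.
Holding P constant, ∂Q/∂I = 0.0649.
η_I = (∂Q/∂I)·(I/Q) = 0.0649 × (6604/354.472) = 1.209.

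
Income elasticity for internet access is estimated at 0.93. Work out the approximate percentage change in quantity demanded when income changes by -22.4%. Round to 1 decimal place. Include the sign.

%ΔQ ≈ η × %ΔI = 0.93 × (-22.4%) = -20.8%.

-20.8%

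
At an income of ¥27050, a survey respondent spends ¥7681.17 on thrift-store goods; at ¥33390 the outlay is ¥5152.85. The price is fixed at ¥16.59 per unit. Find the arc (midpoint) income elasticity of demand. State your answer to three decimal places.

-1.878

With a constant price, Q₁ = 7681.17/16.59 = 463.000 and Q₂ = 5152.85/16.59 = 310.600 (equivalently, work directly with expenditure since P cancels).
Midpoint %ΔQ = (5152.85 − 7681.17)/6417.01 = -0.39400; midpoint %ΔI = (33390 − 27050)/30220 = 0.20979.
η = -0.39400 / 0.20979 = -1.878.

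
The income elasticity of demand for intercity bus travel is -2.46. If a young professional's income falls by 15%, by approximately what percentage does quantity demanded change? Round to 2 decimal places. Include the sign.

36.90%

%ΔQ ≈ η × %ΔI = -2.46 × (-15%) = 36.90%.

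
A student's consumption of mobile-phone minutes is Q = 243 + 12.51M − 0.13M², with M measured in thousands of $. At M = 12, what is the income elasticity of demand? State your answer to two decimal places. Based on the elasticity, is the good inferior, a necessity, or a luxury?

0.30 (necessity)

At M = 12: Q = 374.4000.
dQ/dM = 12.51 − 0.26M = 9.39000.
η = (dQ/dM)·(M/Q) = 9.39000 × (12/374.4000) = 0.30.
0 < η < 1 ⇒ necessity.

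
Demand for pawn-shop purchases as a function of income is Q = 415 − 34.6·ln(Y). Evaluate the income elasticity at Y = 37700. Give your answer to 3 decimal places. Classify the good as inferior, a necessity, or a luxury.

At Y = 37700: Q = 50.405.
dQ/dY = -34.6/Y = -0.000917772 at this income.
η = (dQ/dY)·(Y/Q) = -0.000917772 × (37700/50.405) = -0.686.
Since η < 0, the good is an inferior good.

-0.686 (inferior good)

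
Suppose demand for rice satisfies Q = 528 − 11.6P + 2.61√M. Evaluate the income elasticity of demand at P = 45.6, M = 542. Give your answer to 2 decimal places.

At P = 45.6, M = 542: Q = 59.803.
Holding P constant, ∂Q/∂M = 2.61/(2√M) = 0.0560545.
η_M = (∂Q/∂M)·(M/Q) = 0.0560545 × (542/59.803) = 0.51.

0.51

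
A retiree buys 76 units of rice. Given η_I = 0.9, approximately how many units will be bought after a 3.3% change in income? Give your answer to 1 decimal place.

%ΔQ ≈ η × %ΔI = 0.9 × 3.3% = 2.97%.
New Q ≈ 76 × (1 + 0.0297) = 78.3.

78.3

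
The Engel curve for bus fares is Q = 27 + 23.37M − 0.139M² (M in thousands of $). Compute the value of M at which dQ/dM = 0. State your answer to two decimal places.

dQ/dM = 23.37 − 0.278M.
The good is inferior where dQ/dM < 0. Setting dQ/dM = 0 gives M = 23.37 / 0.278 = 84.06.

84.06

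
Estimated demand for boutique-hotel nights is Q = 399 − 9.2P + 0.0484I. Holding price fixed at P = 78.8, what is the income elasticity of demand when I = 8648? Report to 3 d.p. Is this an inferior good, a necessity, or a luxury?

4.520 (luxury)

At P = 78.8, I = 8648: Q = 92.603.
Holding P constant, ∂Q/∂I = 0.0484.
η_I = (∂Q/∂I)·(I/Q) = 0.0484 × (8648/92.603) = 4.520.
Since η > 1, this is a luxury.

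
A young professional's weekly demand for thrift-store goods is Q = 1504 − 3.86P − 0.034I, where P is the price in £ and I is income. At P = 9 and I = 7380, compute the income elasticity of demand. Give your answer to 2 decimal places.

-0.21

At P = 9, I = 7380: Q = 1218.340.
Holding P constant, ∂Q/∂I = −0.034.
η_I = (∂Q/∂I)·(I/Q) = -0.034 × (7380/1218.340) = -0.21.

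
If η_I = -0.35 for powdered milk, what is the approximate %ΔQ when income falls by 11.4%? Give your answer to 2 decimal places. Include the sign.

3.99%

%ΔQ ≈ η × %ΔI = -0.35 × (-11.4%) = 3.99%.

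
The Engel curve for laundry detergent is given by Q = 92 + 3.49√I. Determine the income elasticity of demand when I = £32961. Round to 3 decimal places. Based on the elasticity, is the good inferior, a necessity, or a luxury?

At I = 32961: Q = 725.615.
dQ/dI = 3.49/(2√I) = 0.00961159 at this income.
η = (dQ/dI)·(I/Q) = 0.00961159 × (32961/725.615) = 0.437.
Since 0 < η < 1, the good is a necessity.

0.437 (necessity)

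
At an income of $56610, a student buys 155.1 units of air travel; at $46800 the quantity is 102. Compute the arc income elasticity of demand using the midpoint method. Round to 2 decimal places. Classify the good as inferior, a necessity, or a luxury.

2.18 (luxury)

ΔQ = 102 − 155.1 = -53.1; midpoint Q̄ = (155.1 + 102)/2 = 128.55.
ΔI = 46800 − 56610 = -9810; midpoint Ī = (56610 + 46800)/2 = 51705.
η = (ΔQ/Q̄) ÷ (ΔI/Ī) = (-53.1/128.55) ÷ (-9810/51705) = 2.18.
η > 1 ⇒ luxury.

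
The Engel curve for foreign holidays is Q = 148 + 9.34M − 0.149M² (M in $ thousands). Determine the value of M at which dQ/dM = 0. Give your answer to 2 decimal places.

dQ/dM = 9.34 − 0.298M.
The good is inferior where dQ/dM < 0. Setting dQ/dM = 0 gives M = 9.34 / 0.298 = 31.34.

31.34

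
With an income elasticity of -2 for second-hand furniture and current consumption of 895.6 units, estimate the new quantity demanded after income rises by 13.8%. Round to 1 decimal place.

%ΔQ ≈ η × %ΔI = -2 × 13.8% = -27.6%.
New Q ≈ 895.6 × (1 − 0.276) = 648.4.

648.4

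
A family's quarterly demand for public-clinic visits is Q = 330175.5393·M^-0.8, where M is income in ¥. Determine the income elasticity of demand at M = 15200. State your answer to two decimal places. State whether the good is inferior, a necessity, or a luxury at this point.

For Q = A·M^β the income elasticity is constant and equal to β.
Here β = -0.8, so η = -0.80.
Since η < 0, the good is an inferior good.

-0.80 (inferior good)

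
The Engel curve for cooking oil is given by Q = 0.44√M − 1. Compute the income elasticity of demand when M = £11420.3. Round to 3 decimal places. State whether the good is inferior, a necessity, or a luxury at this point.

At M = 11420.3: Q = 46.021.
dQ/dM = 0.44/(2√M) = 0.00205866 at this income.
η = (dQ/dM)·(M/Q) = 0.00205866 × (11420.3/46.021) = 0.511.
Since 0 < η < 1, the good is a necessity.

0.511 (necessity)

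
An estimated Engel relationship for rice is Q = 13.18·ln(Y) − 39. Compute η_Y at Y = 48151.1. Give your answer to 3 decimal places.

0.128

At Y = 48151.1: Q = 103.108.
dQ/dY = 13.18/Y = 0.000273722 at this income.
η = (dQ/dY)·(Y/Q) = 0.000273722 × (48151.1/103.108) = 0.128.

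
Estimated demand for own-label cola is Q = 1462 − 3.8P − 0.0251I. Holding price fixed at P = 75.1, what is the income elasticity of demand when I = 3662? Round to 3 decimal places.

At P = 75.1, I = 3662: Q = 1084.704.
Holding P constant, ∂Q/∂I = −0.0251.
η_I = (∂Q/∂I)·(I/Q) = -0.0251 × (3662/1084.704) = -0.085.

-0.085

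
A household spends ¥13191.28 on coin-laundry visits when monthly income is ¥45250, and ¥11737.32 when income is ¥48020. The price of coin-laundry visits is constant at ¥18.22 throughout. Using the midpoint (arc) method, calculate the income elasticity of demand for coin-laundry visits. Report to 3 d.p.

-1.964

With a constant price, Q₁ = 13191.28/18.22 = 724.000 and Q₂ = 11737.32/18.22 = 644.200 (equivalently, work directly with expenditure since P cancels).
Midpoint %ΔQ = (11737.32 − 13191.28)/12464.30 = -0.11665; midpoint %ΔI = (48020 − 45250)/46635 = 0.05940.
η = -0.11665 / 0.05940 = -1.964.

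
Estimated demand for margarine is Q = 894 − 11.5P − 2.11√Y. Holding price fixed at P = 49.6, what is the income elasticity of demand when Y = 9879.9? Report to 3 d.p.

-0.921

At P = 49.6, Y = 9879.9: Q = 113.871.
Holding P constant, ∂Q/∂Y = -2.11/(2√Y) = -0.0106139.
η_Y = (∂Q/∂Y)·(Y/Q) = -0.0106139 × (9879.9/113.871) = -0.921.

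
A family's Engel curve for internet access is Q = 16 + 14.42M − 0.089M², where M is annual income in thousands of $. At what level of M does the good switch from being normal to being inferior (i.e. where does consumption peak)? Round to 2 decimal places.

81.01

dQ/dM = 14.42 − 0.178M.
The good is inferior where dQ/dM < 0. Setting dQ/dM = 0 gives M = 14.42 / 0.178 = 81.01.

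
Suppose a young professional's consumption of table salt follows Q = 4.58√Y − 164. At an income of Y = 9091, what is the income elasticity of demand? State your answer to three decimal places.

0.801

At Y = 9091: Q = 272.688.
dQ/dY = 4.58/(2√Y) = 0.0240176 at this income.
η = (dQ/dY)·(Y/Q) = 0.0240176 × (9091/272.688) = 0.801.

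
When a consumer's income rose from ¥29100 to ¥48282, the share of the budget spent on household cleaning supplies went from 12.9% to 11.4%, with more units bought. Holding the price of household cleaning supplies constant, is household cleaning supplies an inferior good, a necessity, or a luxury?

Quantity rises but the budget share falls as income rises, so 0 < η < 1.

necessity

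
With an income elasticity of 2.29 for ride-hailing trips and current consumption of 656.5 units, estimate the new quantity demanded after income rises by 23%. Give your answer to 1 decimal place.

%ΔQ ≈ η × %ΔI = 2.29 × 23% = 52.67%.
New Q ≈ 656.5 × (1 + 0.5267) = 1002.3.

1002.3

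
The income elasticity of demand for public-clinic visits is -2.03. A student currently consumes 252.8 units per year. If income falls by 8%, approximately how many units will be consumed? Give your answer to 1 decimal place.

%ΔQ ≈ η × %ΔI = -2.03 × (-8%) = 16.24%.
New Q ≈ 252.8 × (1 + 0.1624) = 293.9.

293.9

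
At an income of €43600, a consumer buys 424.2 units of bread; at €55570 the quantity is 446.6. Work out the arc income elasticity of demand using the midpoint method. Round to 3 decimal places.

0.213

ΔQ = 446.6 − 424.2 = 22.4; midpoint Q̄ = (424.2 + 446.6)/2 = 435.4.
ΔI = 55570 − 43600 = 11970; midpoint Ī = (43600 + 55570)/2 = 49585.
η = (ΔQ/Q̄) ÷ (ΔI/Ī) = (22.4/435.4) ÷ (11970/49585) = 0.213.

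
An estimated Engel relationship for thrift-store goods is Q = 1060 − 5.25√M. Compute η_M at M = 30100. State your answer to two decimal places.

-3.05

At M = 30100: Q = 149.159.
dQ/dM = -5.25/(2√M) = -0.0151302 at this income.
η = (dQ/dM)·(M/Q) = -0.0151302 × (30100/149.159) = -3.05.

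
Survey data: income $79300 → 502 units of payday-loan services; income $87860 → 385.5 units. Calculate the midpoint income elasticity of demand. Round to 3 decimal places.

-2.563

ΔQ = 385.5 − 502 = -116.5; midpoint Q̄ = (502 + 385.5)/2 = 443.75.
ΔI = 87860 − 79300 = 8560; midpoint Ī = (79300 + 87860)/2 = 83580.
η = (ΔQ/Q̄) ÷ (ΔI/Ī) = (-116.5/443.75) ÷ (8560/83580) = -2.563.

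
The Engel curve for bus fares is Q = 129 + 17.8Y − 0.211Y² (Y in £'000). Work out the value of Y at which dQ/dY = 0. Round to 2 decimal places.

42.18

dQ/dY = 17.8 − 0.422Y.
The good is inferior where dQ/dY < 0. Setting dQ/dY = 0 gives Y = 17.8 / 0.422 = 42.18.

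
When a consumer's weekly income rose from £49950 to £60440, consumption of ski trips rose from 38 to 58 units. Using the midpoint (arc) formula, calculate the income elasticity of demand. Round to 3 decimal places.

ΔQ = 58 − 38 = 20; midpoint Q̄ = (38 + 58)/2 = 48.
ΔI = 60440 − 49950 = 10490; midpoint Ī = (49950 + 60440)/2 = 55195.
η = (ΔQ/Q̄) ÷ (ΔI/Ī) = (20/48) ÷ (10490/55195) = 2.192.

2.192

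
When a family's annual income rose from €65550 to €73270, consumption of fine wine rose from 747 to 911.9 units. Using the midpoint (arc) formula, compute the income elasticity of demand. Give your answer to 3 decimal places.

1.787

ΔQ = 911.9 − 747 = 164.9; midpoint Q̄ = (747 + 911.9)/2 = 829.45.
ΔI = 73270 − 65550 = 7720; midpoint Ī = (65550 + 73270)/2 = 69410.
η = (ΔQ/Q̄) ÷ (ΔI/Ī) = (164.9/829.45) ÷ (7720/69410) = 1.787.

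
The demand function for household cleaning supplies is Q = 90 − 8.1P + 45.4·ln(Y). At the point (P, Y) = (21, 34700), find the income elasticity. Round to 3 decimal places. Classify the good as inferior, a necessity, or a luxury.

0.115 (necessity)

At P = 21, Y = 34700: Q = 394.534.
Holding P constant, ∂Q/∂Y = 45.4/Y = 0.00130836.
η_Y = (∂Q/∂Y)·(Y/Q) = 0.00130836 × (34700/394.534) = 0.115.
Since 0 < η < 1, this is a necessity.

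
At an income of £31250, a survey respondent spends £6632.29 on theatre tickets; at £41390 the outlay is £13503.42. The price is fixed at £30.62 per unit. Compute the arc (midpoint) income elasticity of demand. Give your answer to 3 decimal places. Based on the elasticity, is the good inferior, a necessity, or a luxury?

2.445 (luxury)

With a constant price, Q₁ = 6632.29/30.62 = 216.600 and Q₂ = 13503.42/30.62 = 441.000 (equivalently, work directly with expenditure since P cancels).
Midpoint %ΔQ = (13503.42 − 6632.29)/10067.86 = 0.68248; midpoint %ΔI = (41390 − 31250)/36320 = 0.27919.
η = 0.68248 / 0.27919 = 2.445.
η > 1 ⇒ luxury.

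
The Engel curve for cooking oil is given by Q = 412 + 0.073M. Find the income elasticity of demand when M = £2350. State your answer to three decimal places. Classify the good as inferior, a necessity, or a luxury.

At M = 2350: Q = 583.550.
dQ/dM = 0.073.
η = (dQ/dM)·(M/Q) = 0.073 × (2350/583.550) = 0.294.
Since 0 < η < 1, the good is a necessity.

0.294 (necessity)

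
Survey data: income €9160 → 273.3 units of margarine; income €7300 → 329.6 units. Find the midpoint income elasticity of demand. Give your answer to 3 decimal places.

-0.826

ΔQ = 329.6 − 273.3 = 56.3; midpoint Q̄ = (273.3 + 329.6)/2 = 301.45.
ΔI = 7300 − 9160 = -1860; midpoint Ī = (9160 + 7300)/2 = 8230.
η = (ΔQ/Q̄) ÷ (ΔI/Ī) = (56.3/301.45) ÷ (-1860/8230) = -0.826.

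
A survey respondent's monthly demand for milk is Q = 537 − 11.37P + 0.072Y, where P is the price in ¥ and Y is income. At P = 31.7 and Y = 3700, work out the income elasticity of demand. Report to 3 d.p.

0.601

At P = 31.7, Y = 3700: Q = 442.971.
Holding P constant, ∂Q/∂Y = 0.072.
η_Y = (∂Q/∂Y)·(Y/Q) = 0.072 × (3700/442.971) = 0.601.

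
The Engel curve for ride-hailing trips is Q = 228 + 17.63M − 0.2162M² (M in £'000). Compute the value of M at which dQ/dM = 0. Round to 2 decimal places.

dQ/dM = 17.63 − 0.4324M.
The good is inferior where dQ/dM < 0. Setting dQ/dM = 0 gives M = 17.63 / 0.4324 = 40.77.

40.77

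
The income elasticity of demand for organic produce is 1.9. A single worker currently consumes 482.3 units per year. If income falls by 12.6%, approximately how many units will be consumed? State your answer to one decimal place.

%ΔQ ≈ η × %ΔI = 1.9 × (-12.6%) = -23.94%.
New Q ≈ 482.3 × (1 − 0.2394) = 366.8.

366.8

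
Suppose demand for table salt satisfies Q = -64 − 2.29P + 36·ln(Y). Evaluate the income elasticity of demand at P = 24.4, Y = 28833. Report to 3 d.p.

At P = 24.4, Y = 28833: Q = 249.818.
Holding P constant, ∂Q/∂Y = 36/Y = 0.00124857.
η_Y = (∂Q/∂Y)·(Y/Q) = 0.00124857 × (28833/249.818) = 0.144.

0.144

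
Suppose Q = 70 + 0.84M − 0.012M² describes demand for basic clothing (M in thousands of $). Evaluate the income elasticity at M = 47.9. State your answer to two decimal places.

-0.18

At M = 47.9: Q = 82.7031.
dQ/dM = 0.84 − 0.024M = -0.30960.
η = (dQ/dM)·(M/Q) = -0.30960 × (47.9/82.7031) = -0.18.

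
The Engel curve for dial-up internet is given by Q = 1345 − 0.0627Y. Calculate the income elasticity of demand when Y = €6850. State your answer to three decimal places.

At Y = 6850: Q = 915.505.
dQ/dY = −0.0627.
η = (dQ/dY)·(Y/Q) = -0.0627 × (6850/915.505) = -0.469.

-0.469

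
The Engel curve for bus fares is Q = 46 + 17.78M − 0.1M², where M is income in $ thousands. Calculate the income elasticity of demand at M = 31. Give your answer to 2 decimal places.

0.72

At M = 31: Q = 501.0800.
dQ/dM = 17.78 − 0.2M = 11.58000.
η = (dQ/dM)·(M/Q) = 11.58000 × (31/501.0800) = 0.72.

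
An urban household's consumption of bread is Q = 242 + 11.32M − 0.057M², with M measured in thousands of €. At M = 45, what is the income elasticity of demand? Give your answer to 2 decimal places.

At M = 45: Q = 635.9750.
dQ/dM = 11.32 − 0.114M = 6.19000.
η = (dQ/dM)·(M/Q) = 6.19000 × (45/635.9750) = 0.44.

0.44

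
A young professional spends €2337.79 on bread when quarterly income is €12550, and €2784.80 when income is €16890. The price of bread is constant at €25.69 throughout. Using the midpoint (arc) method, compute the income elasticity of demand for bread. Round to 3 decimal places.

With a constant price, Q₁ = 2337.79/25.69 = 91.000 and Q₂ = 2784.80/25.69 = 108.400 (equivalently, work directly with expenditure since P cancels).
Midpoint %ΔQ = (2784.80 − 2337.79)/2561.30 = 0.17452; midpoint %ΔI = (16890 − 12550)/14720 = 0.29484.
η = 0.17452 / 0.29484 = 0.592.

0.592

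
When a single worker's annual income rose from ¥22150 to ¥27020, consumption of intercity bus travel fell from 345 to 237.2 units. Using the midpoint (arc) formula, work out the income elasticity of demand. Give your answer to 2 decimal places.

ΔQ = 237.2 − 345 = -107.8; midpoint Q̄ = (345 + 237.2)/2 = 291.1.
ΔI = 27020 − 22150 = 4870; midpoint Ī = (22150 + 27020)/2 = 24585.
η = (ΔQ/Q̄) ÷ (ΔI/Ī) = (-107.8/291.1) ÷ (4870/24585) = -1.87.

-1.87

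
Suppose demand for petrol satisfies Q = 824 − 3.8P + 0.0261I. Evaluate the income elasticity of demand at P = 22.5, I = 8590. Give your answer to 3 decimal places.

0.233

At P = 22.5, I = 8590: Q = 962.699.
Holding P constant, ∂Q/∂I = 0.0261.
η_I = (∂Q/∂I)·(I/Q) = 0.0261 × (8590/962.699) = 0.233.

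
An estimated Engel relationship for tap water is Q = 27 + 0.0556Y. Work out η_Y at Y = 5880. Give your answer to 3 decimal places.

0.924

At Y = 5880: Q = 353.928.
dQ/dY = 0.0556.
η = (dQ/dY)·(Y/Q) = 0.0556 × (5880/353.928) = 0.924.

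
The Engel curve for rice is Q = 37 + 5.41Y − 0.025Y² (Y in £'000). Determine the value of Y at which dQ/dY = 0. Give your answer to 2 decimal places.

108.20

dQ/dY = 5.41 − 0.05Y.
The good is inferior where dQ/dY < 0. Setting dQ/dY = 0 gives Y = 5.41 / 0.05 = 108.20.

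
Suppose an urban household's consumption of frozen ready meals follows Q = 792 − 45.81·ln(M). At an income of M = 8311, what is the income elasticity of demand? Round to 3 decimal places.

At M = 8311: Q = 378.549.
dQ/dM = -45.81/M = -0.00551197 at this income.
η = (dQ/dM)·(M/Q) = -0.00551197 × (8311/378.549) = -0.121.

-0.121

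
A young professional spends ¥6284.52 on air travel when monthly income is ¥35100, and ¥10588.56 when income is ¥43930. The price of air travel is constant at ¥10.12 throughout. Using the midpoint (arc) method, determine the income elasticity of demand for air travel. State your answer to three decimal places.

2.283

With a constant price, Q₁ = 6284.52/10.12 = 621.000 and Q₂ = 10588.56/10.12 = 1046.300 (equivalently, work directly with expenditure since P cancels).
Midpoint %ΔQ = (10588.56 − 6284.52)/8436.54 = 0.51017; midpoint %ΔI = (43930 − 35100)/39515 = 0.22346.
η = 0.51017 / 0.22346 = 2.283.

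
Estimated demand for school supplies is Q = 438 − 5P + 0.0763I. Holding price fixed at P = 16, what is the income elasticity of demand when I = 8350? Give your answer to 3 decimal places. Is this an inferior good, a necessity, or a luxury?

At P = 16, I = 8350: Q = 995.105.
Holding P constant, ∂Q/∂I = 0.0763.
η_I = (∂Q/∂I)·(I/Q) = 0.0763 × (8350/995.105) = 0.640.
Since 0 < η < 1, this is a necessity.

0.640 (necessity)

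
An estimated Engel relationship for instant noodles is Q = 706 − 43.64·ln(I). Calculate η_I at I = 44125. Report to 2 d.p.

At I = 44125: Q = 239.280.
dQ/dI = -43.64/I = -0.000989008 at this income.
η = (dQ/dI)·(I/Q) = -0.000989008 × (44125/239.280) = -0.18.

-0.18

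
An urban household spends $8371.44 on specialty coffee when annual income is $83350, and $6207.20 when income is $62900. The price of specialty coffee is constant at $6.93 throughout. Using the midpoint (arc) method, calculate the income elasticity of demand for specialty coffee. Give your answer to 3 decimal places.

1.062

With a constant price, Q₁ = 8371.44/6.93 = 1208.000 and Q₂ = 6207.20/6.93 = 895.700 (equivalently, work directly with expenditure since P cancels).
Midpoint %ΔQ = (6207.20 − 8371.44)/7289.32 = -0.29691; midpoint %ΔI = (62900 − 83350)/73125 = -0.27966.
η = -0.29691 / -0.27966 = 1.062.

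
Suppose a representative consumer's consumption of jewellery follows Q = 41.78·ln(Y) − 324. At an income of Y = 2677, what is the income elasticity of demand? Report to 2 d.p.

At Y = 2677: Q = 5.747.
dQ/dY = 41.78/Y = 0.015607 at this income.
η = (dQ/dY)·(Y/Q) = 0.015607 × (2677/5.747) = 7.27.

7.27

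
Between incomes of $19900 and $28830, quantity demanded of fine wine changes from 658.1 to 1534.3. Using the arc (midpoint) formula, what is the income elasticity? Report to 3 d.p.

2.181

ΔQ = 1534.3 − 658.1 = 876.2; midpoint Q̄ = (658.1 + 1534.3)/2 = 1096.2.
ΔI = 28830 − 19900 = 8930; midpoint Ī = (19900 + 28830)/2 = 24365.
η = (ΔQ/Q̄) ÷ (ΔI/Ī) = (876.2/1096.2) ÷ (8930/24365) = 2.181.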